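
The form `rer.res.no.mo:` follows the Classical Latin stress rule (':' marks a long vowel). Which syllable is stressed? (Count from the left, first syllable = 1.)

2

Classical Latin: stress the penult if heavy (long vowel or closed), else the antepenult.
Weights: 2 res H, 3 no L, 4 mo: H.
The penult (syllable 3, no) is light, so stress falls on the antepenult (syllable 2, res).
Stress on syllable 2: rer.ˈres.no.mo:.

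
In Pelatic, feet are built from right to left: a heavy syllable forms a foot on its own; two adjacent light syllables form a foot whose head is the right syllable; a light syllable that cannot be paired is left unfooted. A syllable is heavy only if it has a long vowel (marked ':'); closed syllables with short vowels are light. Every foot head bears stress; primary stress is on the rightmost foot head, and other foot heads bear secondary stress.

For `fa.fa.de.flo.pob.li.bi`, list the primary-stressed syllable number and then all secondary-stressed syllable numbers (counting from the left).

primary 7, secondary 3, 5

Weights: 1 fa L, 2 fa L, 3 de L, 4 flo L, 5 pob L, 6 li L, 7 bi L.
Parse right to left (heavy = foot alone; LL = one foot; stranded L unfooted): fa (fa.ˈde) (flo.ˈpob) (li.ˈbi).
Foot heads: 3, 5, 7.
Primary stress on the rightmost head = syllable 7.
Secondary stress on 3, 5: fa.fa.ˌde.flo.ˌpob.li.ˈbi.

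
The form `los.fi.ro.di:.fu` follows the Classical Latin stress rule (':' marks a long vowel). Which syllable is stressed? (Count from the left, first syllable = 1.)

Classical Latin: stress the penult if heavy (long vowel or closed), else the antepenult.
Weights: 3 ro L, 4 di: H, 5 fu L.
The penult (syllable 4, di:) is heavy, so it takes stress.
Stress on syllable 4: los.fi.ro.ˈdi:.fu.

4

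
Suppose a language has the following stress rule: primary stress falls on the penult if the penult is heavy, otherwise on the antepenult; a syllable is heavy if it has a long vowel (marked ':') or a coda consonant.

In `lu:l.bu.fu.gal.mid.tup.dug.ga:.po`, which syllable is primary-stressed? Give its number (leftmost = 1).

8

Weights: 7 dug H, 8 ga: H, 9 po L.
The penult (syllable 8, ga:) is heavy, so it takes stress.
Primary stress: syllable 8 → lu:l.bu.fu.gal.mid.tup.dug.ˈga:.po.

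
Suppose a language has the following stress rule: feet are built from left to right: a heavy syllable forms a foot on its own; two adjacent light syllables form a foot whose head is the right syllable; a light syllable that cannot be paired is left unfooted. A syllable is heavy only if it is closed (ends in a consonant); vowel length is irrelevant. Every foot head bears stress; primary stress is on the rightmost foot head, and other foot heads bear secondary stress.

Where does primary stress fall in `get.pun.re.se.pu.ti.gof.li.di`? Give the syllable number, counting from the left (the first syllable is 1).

Weights: 1 get H, 2 pun H, 3 re L, 4 se L, 5 pu L, 6 ti L, 7 gof H, 8 li L, 9 di L.
Parse left to right (heavy = foot alone; LL = one foot; stranded L unfooted): (ˈget) (ˈpun) (re.ˈse) (pu.ˈti) (ˈgof) (li.ˈdi).
Foot heads: 1, 2, 4, 6, 7, 9.
Primary stress on the rightmost head = syllable 9.
Primary stress: syllable 9 → get.pun.re.se.pu.ti.gof.li.ˈdi.

9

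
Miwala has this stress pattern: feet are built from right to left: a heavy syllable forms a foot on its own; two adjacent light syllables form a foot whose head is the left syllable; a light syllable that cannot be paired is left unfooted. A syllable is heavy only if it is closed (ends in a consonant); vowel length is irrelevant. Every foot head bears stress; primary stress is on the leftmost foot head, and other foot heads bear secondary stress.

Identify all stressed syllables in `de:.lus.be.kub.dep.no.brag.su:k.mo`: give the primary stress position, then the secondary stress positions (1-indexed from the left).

Weights: 1 de: L, 2 lus H, 3 be L, 4 kub H, 5 dep H, 6 no L, 7 brag H, 8 su:k H, 9 mo L.
Parse right to left (heavy = foot alone; LL = one foot; stranded L unfooted): de: (ˈlus) be (ˈkub) (ˈdep) no (ˈbrag) (ˈsu:k) mo.
Foot heads: 2, 4, 5, 7, 8.
Primary stress on the leftmost head = syllable 2.
Secondary stress on 4, 5, 7, 8: de:.ˈlus.be.ˌkub.ˌdep.no.ˌbrag.ˌsu:k.mo.

primary 2, secondary 4, 5, 7, 8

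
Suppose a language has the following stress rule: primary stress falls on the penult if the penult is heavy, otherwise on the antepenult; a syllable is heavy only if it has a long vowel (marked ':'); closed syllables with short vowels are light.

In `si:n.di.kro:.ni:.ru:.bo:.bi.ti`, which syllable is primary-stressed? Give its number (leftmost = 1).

6

Weights: 6 bo: H, 7 bi L, 8 ti L.
The penult (syllable 7, bi) is light, so stress falls on the antepenult (syllable 6, bo:).
Primary stress: syllable 6 → si:n.di.kro:.ni:.ru:.ˈbo:.bi.ti.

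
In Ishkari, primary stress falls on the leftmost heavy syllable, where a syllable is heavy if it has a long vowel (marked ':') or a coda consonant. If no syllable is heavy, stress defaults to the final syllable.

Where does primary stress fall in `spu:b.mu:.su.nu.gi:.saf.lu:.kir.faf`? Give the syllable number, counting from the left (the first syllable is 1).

1

Weights: 1 spu:b H, 2 mu: H, 3 su L, 4 nu L, 5 gi: H, 6 saf H, 7 lu: H, 8 kir H, 9 faf H.
Heavy syllables in the domain: 1, 2, 5, 6, 7, 8, 9. The leftmost is syllable 1 (spu:b).
Primary stress: syllable 1 → ˈspu:b.mu:.su.nu.gi:.saf.lu:.kir.faf.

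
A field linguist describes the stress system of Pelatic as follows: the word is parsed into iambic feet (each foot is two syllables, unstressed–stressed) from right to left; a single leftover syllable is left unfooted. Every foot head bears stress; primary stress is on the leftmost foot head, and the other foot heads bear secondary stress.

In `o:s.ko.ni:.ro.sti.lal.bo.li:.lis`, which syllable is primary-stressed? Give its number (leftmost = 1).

3

Parse right to left into iambic (σˈσ) feet: o:s (ko.ˈni:) (ro.ˈsti) (lal.ˈbo) (li:.ˈlis). Syllable 1 is left unfooted.
Foot heads (stressed positions): 3, 5, 7, 9.
End Rule Leftmost: primary stress on the leftmost head = syllable 3.
Primary stress: syllable 3 → o:s.ko.ˈni:.ro.sti.lal.bo.li:.lis.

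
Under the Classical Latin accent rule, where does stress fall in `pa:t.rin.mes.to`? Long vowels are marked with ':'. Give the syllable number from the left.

Classical Latin: stress the penult if heavy (long vowel or closed), else the antepenult.
Weights: 2 rin H, 3 mes H, 4 to L.
The penult (syllable 3, mes) is heavy, so it takes stress.
Stress on syllable 3: pa:t.rin.ˈmes.to.

3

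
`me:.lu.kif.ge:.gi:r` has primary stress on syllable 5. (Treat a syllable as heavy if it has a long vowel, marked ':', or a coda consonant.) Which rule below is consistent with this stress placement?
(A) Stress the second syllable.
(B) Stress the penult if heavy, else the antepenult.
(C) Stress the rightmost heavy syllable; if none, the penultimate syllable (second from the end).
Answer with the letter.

C

Rule A → syllable 2 (observed: 5).
Rule B → syllable 4 (observed: 5).
Rule C → syllable 5 ✓.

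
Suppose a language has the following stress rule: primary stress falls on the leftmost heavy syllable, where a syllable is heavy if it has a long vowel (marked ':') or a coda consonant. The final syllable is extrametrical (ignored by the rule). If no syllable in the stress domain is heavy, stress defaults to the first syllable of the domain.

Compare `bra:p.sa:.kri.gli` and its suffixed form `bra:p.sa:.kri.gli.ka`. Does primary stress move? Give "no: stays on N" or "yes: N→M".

no: stays on 1

Base `bra:p.sa:.kri.gli` (4 syllables):
  The final syllable (4, gli) is extrametrical; the stress domain is syllables 1–3.
  Weights: 1 bra:p H, 2 sa: H, 3 kri L.
  Heavy syllables in the domain: 1, 2. The leftmost is syllable 1 (bra:p).
  → primary stress on syllable 1.
Suffixed `bra:p.sa:.kri.gli.ka` (5 syllables):
  The final syllable (5, ka) is extrametrical; the stress domain is syllables 1–4.
  Weights: 1 bra:p H, 2 sa: H, 3 kri L, 4 gli L.
  Heavy syllables in the domain: 1, 2. The leftmost is syllable 1 (bra:p).
  → primary stress on syllable 1.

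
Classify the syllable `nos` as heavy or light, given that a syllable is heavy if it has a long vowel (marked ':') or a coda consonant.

`nos`: short vowel, closed (coda /s/). Closed → heavy.

heavy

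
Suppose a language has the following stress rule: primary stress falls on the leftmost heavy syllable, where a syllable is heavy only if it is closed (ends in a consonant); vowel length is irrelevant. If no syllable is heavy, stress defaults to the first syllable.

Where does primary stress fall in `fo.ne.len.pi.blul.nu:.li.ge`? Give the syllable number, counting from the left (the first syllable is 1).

Weights: 1 fo L, 2 ne L, 3 len H, 4 pi L, 5 blul H, 6 nu: L, 7 li L, 8 ge L.
Heavy syllables in the domain: 3, 5. The leftmost is syllable 3 (len).
Primary stress: syllable 3 → fo.ne.ˈlen.pi.blul.nu:.li.ge.

3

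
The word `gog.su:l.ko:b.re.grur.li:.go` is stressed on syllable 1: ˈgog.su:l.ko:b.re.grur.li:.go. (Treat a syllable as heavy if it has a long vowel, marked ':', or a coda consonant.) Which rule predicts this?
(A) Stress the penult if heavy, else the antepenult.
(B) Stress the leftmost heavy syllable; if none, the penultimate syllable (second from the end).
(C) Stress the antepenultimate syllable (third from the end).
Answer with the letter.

Rule A → syllable 6 (observed: 1).
Rule B → syllable 1 ✓.
Rule C → syllable 5 (observed: 1).

B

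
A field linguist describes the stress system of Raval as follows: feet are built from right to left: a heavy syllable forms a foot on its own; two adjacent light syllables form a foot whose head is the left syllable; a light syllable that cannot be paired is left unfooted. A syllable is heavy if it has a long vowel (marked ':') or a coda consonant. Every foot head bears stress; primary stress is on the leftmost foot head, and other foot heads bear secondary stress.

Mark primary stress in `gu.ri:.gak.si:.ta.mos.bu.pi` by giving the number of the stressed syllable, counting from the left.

2

Weights: 1 gu L, 2 ri: H, 3 gak H, 4 si: H, 5 ta L, 6 mos H, 7 bu L, 8 pi L.
Parse right to left (heavy = foot alone; LL = one foot; stranded L unfooted): gu (ˈri:) (ˈgak) (ˈsi:) ta (ˈmos) (ˈbu.pi).
Foot heads: 2, 3, 4, 6, 7.
Primary stress on the leftmost head = syllable 2.
Primary stress: syllable 2 → gu.ˈri:.gak.si:.ta.mos.bu.pi.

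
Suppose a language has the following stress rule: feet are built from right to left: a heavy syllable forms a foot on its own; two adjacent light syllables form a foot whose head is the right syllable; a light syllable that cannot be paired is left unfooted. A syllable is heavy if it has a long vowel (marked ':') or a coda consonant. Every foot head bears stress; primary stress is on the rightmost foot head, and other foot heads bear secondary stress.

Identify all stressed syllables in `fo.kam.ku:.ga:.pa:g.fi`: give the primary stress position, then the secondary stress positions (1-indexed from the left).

Weights: 1 fo L, 2 kam H, 3 ku: H, 4 ga: H, 5 pa:g H, 6 fi L.
Parse right to left (heavy = foot alone; LL = one foot; stranded L unfooted): fo (ˈkam) (ˈku:) (ˈga:) (ˈpa:g) fi.
Foot heads: 2, 3, 4, 5.
Primary stress on the rightmost head = syllable 5.
Secondary stress on 2, 3, 4: fo.ˌkam.ˌku:.ˌga:.ˈpa:g.fi.

primary 5, secondary 2, 3, 4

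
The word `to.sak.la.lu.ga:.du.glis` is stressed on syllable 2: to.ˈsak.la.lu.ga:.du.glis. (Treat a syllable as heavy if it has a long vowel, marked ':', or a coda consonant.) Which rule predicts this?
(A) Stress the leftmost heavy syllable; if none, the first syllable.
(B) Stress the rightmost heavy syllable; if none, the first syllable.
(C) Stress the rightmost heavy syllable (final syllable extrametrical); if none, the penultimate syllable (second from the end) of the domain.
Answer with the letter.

Rule A → syllable 2 ✓.
Rule B → syllable 7 (observed: 2).
Rule C → syllable 5 (observed: 2).

A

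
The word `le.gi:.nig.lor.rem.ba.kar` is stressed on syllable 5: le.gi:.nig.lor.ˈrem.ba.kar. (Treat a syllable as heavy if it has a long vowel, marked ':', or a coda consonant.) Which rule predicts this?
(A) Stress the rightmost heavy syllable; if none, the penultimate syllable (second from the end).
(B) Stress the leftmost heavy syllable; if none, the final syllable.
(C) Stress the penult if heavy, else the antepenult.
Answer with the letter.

C

Rule A → syllable 7 (observed: 5).
Rule B → syllable 2 (observed: 5).
Rule C → syllable 5 ✓.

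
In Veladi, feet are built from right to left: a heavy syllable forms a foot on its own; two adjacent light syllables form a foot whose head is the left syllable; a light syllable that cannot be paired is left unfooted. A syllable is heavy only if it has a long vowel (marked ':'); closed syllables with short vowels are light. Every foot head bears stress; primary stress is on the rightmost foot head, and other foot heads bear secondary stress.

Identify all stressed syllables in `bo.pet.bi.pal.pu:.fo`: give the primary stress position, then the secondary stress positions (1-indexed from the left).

primary 5, secondary 1, 3

Weights: 1 bo L, 2 pet L, 3 bi L, 4 pal L, 5 pu: H, 6 fo L.
Parse right to left (heavy = foot alone; LL = one foot; stranded L unfooted): (ˈbo.pet) (ˈbi.pal) (ˈpu:) fo.
Foot heads: 1, 3, 5.
Primary stress on the rightmost head = syllable 5.
Secondary stress on 1, 3: ˌbo.pet.ˌbi.pal.ˈpu:.fo.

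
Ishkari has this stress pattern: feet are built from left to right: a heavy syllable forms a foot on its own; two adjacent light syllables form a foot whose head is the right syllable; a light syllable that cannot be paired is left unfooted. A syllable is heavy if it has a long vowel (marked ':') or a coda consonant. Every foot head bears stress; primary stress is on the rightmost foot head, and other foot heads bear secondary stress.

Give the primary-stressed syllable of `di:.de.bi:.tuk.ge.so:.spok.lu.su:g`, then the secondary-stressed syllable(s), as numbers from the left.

primary 9, secondary 1, 3, 4, 6, 7

Weights: 1 di: H, 2 de L, 3 bi: H, 4 tuk H, 5 ge L, 6 so: H, 7 spok H, 8 lu L, 9 su:g H.
Parse left to right (heavy = foot alone; LL = one foot; stranded L unfooted): (ˈdi:) de (ˈbi:) (ˈtuk) ge (ˈso:) (ˈspok) lu (ˈsu:g).
Foot heads: 1, 3, 4, 6, 7, 9.
Primary stress on the rightmost head = syllable 9.
Secondary stress on 1, 3, 4, 6, 7: ˌdi:.de.ˌbi:.ˌtuk.ge.ˌso:.ˌspok.lu.ˈsu:g.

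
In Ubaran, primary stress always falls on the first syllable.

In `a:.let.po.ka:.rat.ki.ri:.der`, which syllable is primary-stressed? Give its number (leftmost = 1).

1

The word has 8 syllables; the first syllable is syllable 1 (a:).
Primary stress: syllable 1 → ˈa:.let.po.ka:.rat.ki.ri:.der.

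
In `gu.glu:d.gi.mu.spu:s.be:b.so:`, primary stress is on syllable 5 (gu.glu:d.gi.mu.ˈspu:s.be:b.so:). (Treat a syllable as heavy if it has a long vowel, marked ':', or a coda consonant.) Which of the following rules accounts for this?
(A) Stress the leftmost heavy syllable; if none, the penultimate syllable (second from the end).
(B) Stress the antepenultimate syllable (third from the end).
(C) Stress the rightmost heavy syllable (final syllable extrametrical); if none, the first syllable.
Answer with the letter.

B

Rule A → syllable 2 (observed: 5).
Rule B → syllable 5 ✓.
Rule C → syllable 6 (observed: 5).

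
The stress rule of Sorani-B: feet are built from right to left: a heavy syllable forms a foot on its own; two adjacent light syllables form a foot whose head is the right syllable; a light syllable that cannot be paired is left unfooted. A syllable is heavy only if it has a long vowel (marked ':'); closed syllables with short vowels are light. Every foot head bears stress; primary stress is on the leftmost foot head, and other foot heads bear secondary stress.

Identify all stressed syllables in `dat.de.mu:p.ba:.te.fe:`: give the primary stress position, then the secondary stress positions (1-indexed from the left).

Weights: 1 dat L, 2 de L, 3 mu:p H, 4 ba: H, 5 te L, 6 fe: H.
Parse right to left (heavy = foot alone; LL = one foot; stranded L unfooted): (dat.ˈde) (ˈmu:p) (ˈba:) te (ˈfe:).
Foot heads: 2, 3, 4, 6.
Primary stress on the leftmost head = syllable 2.
Secondary stress on 3, 4, 6: dat.ˈde.ˌmu:p.ˌba:.te.ˌfe:.

primary 2, secondary 3, 4, 6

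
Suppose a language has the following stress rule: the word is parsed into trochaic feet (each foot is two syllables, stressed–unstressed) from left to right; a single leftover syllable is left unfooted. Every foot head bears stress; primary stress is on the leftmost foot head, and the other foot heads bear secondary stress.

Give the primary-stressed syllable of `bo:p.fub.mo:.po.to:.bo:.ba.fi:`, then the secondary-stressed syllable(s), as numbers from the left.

primary 1, secondary 3, 5, 7

Parse left to right into trochaic (ˈσσ) feet: (ˈbo:p.fub) (ˈmo:.po) (ˈto:.bo:) (ˈba.fi:).
Foot heads (stressed positions): 1, 3, 5, 7.
End Rule Leftmost: primary stress on the leftmost head = syllable 1.
Secondary stress on 3, 5, 7: ˈbo:p.fub.ˌmo:.po.ˌto:.bo:.ˌba.fi:.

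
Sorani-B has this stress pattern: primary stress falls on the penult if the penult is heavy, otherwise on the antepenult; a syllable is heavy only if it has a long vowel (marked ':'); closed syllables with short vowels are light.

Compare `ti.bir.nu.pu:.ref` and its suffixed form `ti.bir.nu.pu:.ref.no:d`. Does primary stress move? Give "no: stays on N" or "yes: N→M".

Base `ti.bir.nu.pu:.ref` (5 syllables):
  Weights: 3 nu L, 4 pu: H, 5 ref L.
  The penult (syllable 4, pu:) is heavy, so it takes stress.
  → primary stress on syllable 4.
Suffixed `ti.bir.nu.pu:.ref.no:d` (6 syllables):
  Weights: 4 pu: H, 5 ref L, 6 no:d H.
  The penult (syllable 5, ref) is light, so stress falls on the antepenult (syllable 4, pu:).
  → primary stress on syllable 4.

no: stays on 4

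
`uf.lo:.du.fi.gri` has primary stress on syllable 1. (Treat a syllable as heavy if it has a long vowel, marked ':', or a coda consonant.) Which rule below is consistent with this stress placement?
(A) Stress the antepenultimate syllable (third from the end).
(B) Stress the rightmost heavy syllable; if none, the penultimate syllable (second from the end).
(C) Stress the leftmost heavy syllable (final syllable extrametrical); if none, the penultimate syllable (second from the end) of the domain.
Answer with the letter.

Rule A → syllable 3 (observed: 1).
Rule B → syllable 2 (observed: 1).
Rule C → syllable 1 ✓.

C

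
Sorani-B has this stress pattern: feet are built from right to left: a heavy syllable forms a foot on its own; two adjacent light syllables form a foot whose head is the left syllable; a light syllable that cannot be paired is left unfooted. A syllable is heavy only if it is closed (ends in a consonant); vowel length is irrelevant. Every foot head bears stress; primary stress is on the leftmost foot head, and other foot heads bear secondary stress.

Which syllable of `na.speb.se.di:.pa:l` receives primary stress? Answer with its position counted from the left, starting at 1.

Weights: 1 na L, 2 speb H, 3 se L, 4 di: L, 5 pa:l H.
Parse right to left (heavy = foot alone; LL = one foot; stranded L unfooted): na (ˈspeb) (ˈse.di:) (ˈpa:l).
Foot heads: 2, 3, 5.
Primary stress on the leftmost head = syllable 2.
Primary stress: syllable 2 → na.ˈspeb.se.di:.pa:l.

2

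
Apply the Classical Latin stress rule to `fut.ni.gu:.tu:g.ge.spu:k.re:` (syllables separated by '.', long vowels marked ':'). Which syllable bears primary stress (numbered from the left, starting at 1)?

6

Classical Latin: stress the penult if heavy (long vowel or closed), else the antepenult.
Weights: 5 ge L, 6 spu:k H, 7 re: H.
The penult (syllable 6, spu:k) is heavy, so it takes stress.
Stress on syllable 6: fut.ni.gu:.tu:g.ge.ˈspu:k.re:.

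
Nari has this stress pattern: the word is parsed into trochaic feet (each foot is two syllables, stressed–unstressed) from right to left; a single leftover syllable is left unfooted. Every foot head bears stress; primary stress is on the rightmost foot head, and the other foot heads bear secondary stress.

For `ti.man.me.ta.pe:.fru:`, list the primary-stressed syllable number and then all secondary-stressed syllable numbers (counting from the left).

Parse right to left into trochaic (ˈσσ) feet: (ˈti.man) (ˈme.ta) (ˈpe:.fru:).
Foot heads (stressed positions): 1, 3, 5.
End Rule Rightmost: primary stress on the rightmost head = syllable 5.
Secondary stress on 1, 3: ˌti.man.ˌme.ta.ˈpe:.fru:.

primary 5, secondary 1, 3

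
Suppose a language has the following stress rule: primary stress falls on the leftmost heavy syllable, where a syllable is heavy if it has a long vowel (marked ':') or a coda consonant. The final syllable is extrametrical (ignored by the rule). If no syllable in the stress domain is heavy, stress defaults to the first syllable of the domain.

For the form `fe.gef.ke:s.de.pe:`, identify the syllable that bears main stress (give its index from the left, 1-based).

2

The final syllable (5, pe:) is extrametrical; the stress domain is syllables 1–4.
Weights: 1 fe L, 2 gef H, 3 ke:s H, 4 de L.
Heavy syllables in the domain: 2, 3. The leftmost is syllable 2 (gef).
Primary stress: syllable 2 → fe.ˈgef.ke:s.de.pe:.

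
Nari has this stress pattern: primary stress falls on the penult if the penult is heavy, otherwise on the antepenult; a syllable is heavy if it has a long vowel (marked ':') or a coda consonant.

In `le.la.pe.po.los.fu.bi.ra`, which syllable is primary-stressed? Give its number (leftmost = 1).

6

Weights: 6 fu L, 7 bi L, 8 ra L.
The penult (syllable 7, bi) is light, so stress falls on the antepenult (syllable 6, fu).
Primary stress: syllable 6 → le.la.pe.po.los.ˈfu.bi.ra.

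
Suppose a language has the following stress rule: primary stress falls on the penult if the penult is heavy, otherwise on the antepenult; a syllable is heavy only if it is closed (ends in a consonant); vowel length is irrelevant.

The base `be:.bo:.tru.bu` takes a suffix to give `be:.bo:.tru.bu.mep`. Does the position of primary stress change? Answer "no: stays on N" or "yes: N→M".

yes: 2→3

Base `be:.bo:.tru.bu` (4 syllables):
  Weights: 2 bo: L, 3 tru L, 4 bu L.
  The penult (syllable 3, tru) is light, so stress falls on the antepenult (syllable 2, bo:).
  → primary stress on syllable 2.
Suffixed `be:.bo:.tru.bu.mep` (5 syllables):
  Weights: 3 tru L, 4 bu L, 5 mep H.
  The penult (syllable 4, bu) is light, so stress falls on the antepenult (syllable 3, tru).
  → primary stress on syllable 3.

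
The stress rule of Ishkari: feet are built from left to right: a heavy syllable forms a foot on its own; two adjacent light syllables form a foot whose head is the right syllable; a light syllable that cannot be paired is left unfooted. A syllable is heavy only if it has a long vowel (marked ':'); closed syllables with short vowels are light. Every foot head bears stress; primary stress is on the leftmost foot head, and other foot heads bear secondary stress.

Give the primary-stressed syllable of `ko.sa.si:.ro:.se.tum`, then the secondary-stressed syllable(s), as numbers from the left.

primary 2, secondary 3, 4, 6

Weights: 1 ko L, 2 sa L, 3 si: H, 4 ro: H, 5 se L, 6 tum L.
Parse left to right (heavy = foot alone; LL = one foot; stranded L unfooted): (ko.ˈsa) (ˈsi:) (ˈro:) (se.ˈtum).
Foot heads: 2, 3, 4, 6.
Primary stress on the leftmost head = syllable 2.
Secondary stress on 3, 4, 6: ko.ˈsa.ˌsi:.ˌro:.se.ˌtum.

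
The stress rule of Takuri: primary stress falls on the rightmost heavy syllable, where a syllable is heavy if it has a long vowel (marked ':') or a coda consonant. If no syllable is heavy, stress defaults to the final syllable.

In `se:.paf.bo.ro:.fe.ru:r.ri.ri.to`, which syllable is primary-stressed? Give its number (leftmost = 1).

6

Weights: 1 se: H, 2 paf H, 3 bo L, 4 ro: H, 5 fe L, 6 ru:r H, 7 ri L, 8 ri L, 9 to L.
Heavy syllables in the domain: 1, 2, 4, 6. The rightmost is syllable 6 (ru:r).
Primary stress: syllable 6 → se:.paf.bo.ro:.fe.ˈru:r.ri.ri.to.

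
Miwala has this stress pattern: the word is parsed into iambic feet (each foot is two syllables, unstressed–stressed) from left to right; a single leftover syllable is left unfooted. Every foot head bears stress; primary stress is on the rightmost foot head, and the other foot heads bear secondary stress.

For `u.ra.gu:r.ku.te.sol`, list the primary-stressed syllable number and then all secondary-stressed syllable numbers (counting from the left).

Parse left to right into iambic (σˈσ) feet: (u.ˈra) (gu:r.ˈku) (te.ˈsol).
Foot heads (stressed positions): 2, 4, 6.
End Rule Rightmost: primary stress on the rightmost head = syllable 6.
Secondary stress on 2, 4: u.ˌra.gu:r.ˌku.te.ˈsol.

primary 6, secondary 2, 4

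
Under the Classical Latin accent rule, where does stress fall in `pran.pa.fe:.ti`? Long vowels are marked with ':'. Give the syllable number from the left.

3

Classical Latin: stress the penult if heavy (long vowel or closed), else the antepenult.
Weights: 2 pa L, 3 fe: H, 4 ti L.
The penult (syllable 3, fe:) is heavy, so it takes stress.
Stress on syllable 3: pran.pa.ˈfe:.ti.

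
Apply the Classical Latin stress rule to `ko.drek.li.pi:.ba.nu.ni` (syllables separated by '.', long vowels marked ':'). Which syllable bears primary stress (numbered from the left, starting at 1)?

5

Classical Latin: stress the penult if heavy (long vowel or closed), else the antepenult.
Weights: 5 ba L, 6 nu L, 7 ni L.
The penult (syllable 6, nu) is light, so stress falls on the antepenult (syllable 5, ba).
Stress on syllable 5: ko.drek.li.pi:.ˈba.nu.ni.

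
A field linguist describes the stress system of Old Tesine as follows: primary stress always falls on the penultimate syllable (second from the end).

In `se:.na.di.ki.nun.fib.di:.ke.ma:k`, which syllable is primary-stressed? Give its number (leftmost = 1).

8

The word has 9 syllables; the penultimate syllable (second from the end) is syllable 8 (ke).
Primary stress: syllable 8 → se:.na.di.ki.nun.fib.di:.ˈke.ma:k.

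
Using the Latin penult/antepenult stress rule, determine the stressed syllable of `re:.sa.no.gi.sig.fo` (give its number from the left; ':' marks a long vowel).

Classical Latin: stress the penult if heavy (long vowel or closed), else the antepenult.
Weights: 4 gi L, 5 sig H, 6 fo L.
The penult (syllable 5, sig) is heavy, so it takes stress.
Stress on syllable 5: re:.sa.no.gi.ˈsig.fo.

5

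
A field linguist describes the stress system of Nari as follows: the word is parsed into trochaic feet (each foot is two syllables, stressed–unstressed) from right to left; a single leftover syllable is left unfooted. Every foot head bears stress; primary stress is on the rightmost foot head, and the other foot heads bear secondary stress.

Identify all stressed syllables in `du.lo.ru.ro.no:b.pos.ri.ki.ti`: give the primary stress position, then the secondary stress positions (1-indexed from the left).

Parse right to left into trochaic (ˈσσ) feet: du (ˈlo.ru) (ˈro.no:b) (ˈpos.ri) (ˈki.ti). Syllable 1 is left unfooted.
Foot heads (stressed positions): 2, 4, 6, 8.
End Rule Rightmost: primary stress on the rightmost head = syllable 8.
Secondary stress on 2, 4, 6: du.ˌlo.ru.ˌro.no:b.ˌpos.ri.ˈki.ti.

primary 8, secondary 2, 4, 6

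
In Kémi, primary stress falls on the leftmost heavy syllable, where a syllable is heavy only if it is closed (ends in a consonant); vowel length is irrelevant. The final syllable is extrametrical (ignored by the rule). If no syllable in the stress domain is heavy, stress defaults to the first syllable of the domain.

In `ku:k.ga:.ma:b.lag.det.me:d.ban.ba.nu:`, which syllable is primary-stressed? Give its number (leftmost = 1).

The final syllable (9, nu:) is extrametrical; the stress domain is syllables 1–8.
Weights: 1 ku:k H, 2 ga: L, 3 ma:b H, 4 lag H, 5 det H, 6 me:d H, 7 ban H, 8 ba L.
Heavy syllables in the domain: 1, 3, 4, 5, 6, 7. The leftmost is syllable 1 (ku:k).
Primary stress: syllable 1 → ˈku:k.ga:.ma:b.lag.det.me:d.ban.ba.nu:.

1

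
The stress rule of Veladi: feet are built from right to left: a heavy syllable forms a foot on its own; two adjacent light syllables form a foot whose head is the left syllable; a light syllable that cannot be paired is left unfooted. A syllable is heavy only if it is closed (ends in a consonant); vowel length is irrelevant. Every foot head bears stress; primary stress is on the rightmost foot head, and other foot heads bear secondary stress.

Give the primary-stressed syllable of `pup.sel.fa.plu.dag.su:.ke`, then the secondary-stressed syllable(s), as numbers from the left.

Weights: 1 pup H, 2 sel H, 3 fa L, 4 plu L, 5 dag H, 6 su: L, 7 ke L.
Parse right to left (heavy = foot alone; LL = one foot; stranded L unfooted): (ˈpup) (ˈsel) (ˈfa.plu) (ˈdag) (ˈsu:.ke).
Foot heads: 1, 2, 3, 5, 6.
Primary stress on the rightmost head = syllable 6.
Secondary stress on 1, 2, 3, 5: ˌpup.ˌsel.ˌfa.plu.ˌdag.ˈsu:.ke.

primary 6, secondary 1, 2, 3, 5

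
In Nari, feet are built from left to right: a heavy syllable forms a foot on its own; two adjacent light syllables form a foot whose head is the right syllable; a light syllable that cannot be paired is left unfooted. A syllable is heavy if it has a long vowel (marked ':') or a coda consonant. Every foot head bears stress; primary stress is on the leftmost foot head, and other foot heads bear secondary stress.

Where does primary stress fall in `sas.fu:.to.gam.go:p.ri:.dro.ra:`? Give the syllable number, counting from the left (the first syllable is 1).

1

Weights: 1 sas H, 2 fu: H, 3 to L, 4 gam H, 5 go:p H, 6 ri: H, 7 dro L, 8 ra: H.
Parse left to right (heavy = foot alone; LL = one foot; stranded L unfooted): (ˈsas) (ˈfu:) to (ˈgam) (ˈgo:p) (ˈri:) dro (ˈra:).
Foot heads: 1, 2, 4, 5, 6, 8.
Primary stress on the leftmost head = syllable 1.
Primary stress: syllable 1 → ˈsas.fu:.to.gam.go:p.ri:.dro.ra:.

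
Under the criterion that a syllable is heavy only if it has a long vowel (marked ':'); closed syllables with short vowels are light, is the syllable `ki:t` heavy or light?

`ki:t`: long vowel, closed (coda /t/). Long vowel → heavy.

heavy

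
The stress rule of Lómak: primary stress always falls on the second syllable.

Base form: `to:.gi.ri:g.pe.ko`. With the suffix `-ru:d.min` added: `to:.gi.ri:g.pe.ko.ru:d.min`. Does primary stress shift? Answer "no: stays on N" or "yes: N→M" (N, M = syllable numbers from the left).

no: stays on 2

Base `to:.gi.ri:g.pe.ko` (5 syllables):
  The word has 5 syllables; the second syllable is syllable 2 (gi).
  → primary stress on syllable 2.
Suffixed `to:.gi.ri:g.pe.ko.ru:d.min` (7 syllables):
  The word has 7 syllables; the second syllable is syllable 2 (gi).
  → primary stress on syllable 2.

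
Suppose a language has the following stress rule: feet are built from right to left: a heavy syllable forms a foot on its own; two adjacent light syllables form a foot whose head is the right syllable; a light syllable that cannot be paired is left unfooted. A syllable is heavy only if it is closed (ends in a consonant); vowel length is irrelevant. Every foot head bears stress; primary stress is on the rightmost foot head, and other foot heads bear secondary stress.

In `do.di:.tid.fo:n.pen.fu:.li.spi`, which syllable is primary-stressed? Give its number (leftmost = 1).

8

Weights: 1 do L, 2 di: L, 3 tid H, 4 fo:n H, 5 pen H, 6 fu: L, 7 li L, 8 spi L.
Parse right to left (heavy = foot alone; LL = one foot; stranded L unfooted): (do.ˈdi:) (ˈtid) (ˈfo:n) (ˈpen) fu: (li.ˈspi).
Foot heads: 2, 3, 4, 5, 8.
Primary stress on the rightmost head = syllable 8.
Primary stress: syllable 8 → do.di:.tid.fo:n.pen.fu:.li.ˈspi.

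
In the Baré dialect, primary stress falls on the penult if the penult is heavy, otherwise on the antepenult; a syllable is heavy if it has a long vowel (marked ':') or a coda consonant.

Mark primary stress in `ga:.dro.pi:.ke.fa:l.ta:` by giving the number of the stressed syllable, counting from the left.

Weights: 4 ke L, 5 fa:l H, 6 ta: H.
The penult (syllable 5, fa:l) is heavy, so it takes stress.
Primary stress: syllable 5 → ga:.dro.pi:.ke.ˈfa:l.ta:.

5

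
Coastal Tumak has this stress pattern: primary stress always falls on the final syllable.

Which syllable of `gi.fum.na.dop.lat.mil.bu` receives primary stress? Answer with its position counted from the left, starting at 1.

7

The word has 7 syllables; the final syllable is syllable 7 (bu).
Primary stress: syllable 7 → gi.fum.na.dop.lat.mil.ˈbu.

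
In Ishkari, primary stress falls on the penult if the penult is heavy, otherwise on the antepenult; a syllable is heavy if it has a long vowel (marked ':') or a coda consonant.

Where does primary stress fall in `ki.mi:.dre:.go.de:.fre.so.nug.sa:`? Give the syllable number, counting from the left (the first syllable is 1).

8

Weights: 7 so L, 8 nug H, 9 sa: H.
The penult (syllable 8, nug) is heavy, so it takes stress.
Primary stress: syllable 8 → ki.mi:.dre:.go.de:.fre.so.ˈnug.sa:.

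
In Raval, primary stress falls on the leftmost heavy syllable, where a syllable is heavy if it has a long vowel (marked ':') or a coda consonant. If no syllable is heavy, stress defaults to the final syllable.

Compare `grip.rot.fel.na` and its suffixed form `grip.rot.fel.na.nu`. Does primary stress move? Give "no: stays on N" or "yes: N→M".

no: stays on 1

Base `grip.rot.fel.na` (4 syllables):
  Weights: 1 grip H, 2 rot H, 3 fel H, 4 na L.
  Heavy syllables in the domain: 1, 2, 3. The leftmost is syllable 1 (grip).
  → primary stress on syllable 1.
Suffixed `grip.rot.fel.na.nu` (5 syllables):
  Weights: 1 grip H, 2 rot H, 3 fel H, 4 na L, 5 nu L.
  Heavy syllables in the domain: 1, 2, 3. The leftmost is syllable 1 (grip).
  → primary stress on syllable 1.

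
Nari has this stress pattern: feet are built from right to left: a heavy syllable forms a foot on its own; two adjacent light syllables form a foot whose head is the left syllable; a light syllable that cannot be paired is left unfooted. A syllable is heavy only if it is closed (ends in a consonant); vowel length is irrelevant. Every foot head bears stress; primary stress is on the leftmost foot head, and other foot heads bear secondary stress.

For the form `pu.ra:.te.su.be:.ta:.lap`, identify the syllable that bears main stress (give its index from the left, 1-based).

Weights: 1 pu L, 2 ra: L, 3 te L, 4 su L, 5 be: L, 6 ta: L, 7 lap H.
Parse right to left (heavy = foot alone; LL = one foot; stranded L unfooted): (ˈpu.ra:) (ˈte.su) (ˈbe:.ta:) (ˈlap).
Foot heads: 1, 3, 5, 7.
Primary stress on the leftmost head = syllable 1.
Primary stress: syllable 1 → ˈpu.ra:.te.su.be:.ta:.lap.

1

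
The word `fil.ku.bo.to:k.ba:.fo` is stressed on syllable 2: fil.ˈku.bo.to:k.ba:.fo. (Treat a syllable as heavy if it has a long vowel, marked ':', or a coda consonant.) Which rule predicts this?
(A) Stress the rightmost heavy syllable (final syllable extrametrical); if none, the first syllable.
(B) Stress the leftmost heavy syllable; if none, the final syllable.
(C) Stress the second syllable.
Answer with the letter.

Rule A → syllable 5 (observed: 2).
Rule B → syllable 1 (observed: 2).
Rule C → syllable 2 ✓.

C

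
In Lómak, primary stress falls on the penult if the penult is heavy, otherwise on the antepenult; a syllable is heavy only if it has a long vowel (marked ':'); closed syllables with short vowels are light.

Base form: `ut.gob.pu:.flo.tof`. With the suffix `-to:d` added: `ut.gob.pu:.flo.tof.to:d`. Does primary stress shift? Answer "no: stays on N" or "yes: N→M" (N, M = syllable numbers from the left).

Base `ut.gob.pu:.flo.tof` (5 syllables):
  Weights: 3 pu: H, 4 flo L, 5 tof L.
  The penult (syllable 4, flo) is light, so stress falls on the antepenult (syllable 3, pu:).
  → primary stress on syllable 3.
Suffixed `ut.gob.pu:.flo.tof.to:d` (6 syllables):
  Weights: 4 flo L, 5 tof L, 6 to:d H.
  The penult (syllable 5, tof) is light, so stress falls on the antepenult (syllable 4, flo).
  → primary stress on syllable 4.

yes: 3→4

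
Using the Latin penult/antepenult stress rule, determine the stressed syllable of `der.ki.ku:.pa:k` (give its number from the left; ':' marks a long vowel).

Classical Latin: stress the penult if heavy (long vowel or closed), else the antepenult.
Weights: 2 ki L, 3 ku: H, 4 pa:k H.
The penult (syllable 3, ku:) is heavy, so it takes stress.
Stress on syllable 3: der.ki.ˈku:.pa:k.

3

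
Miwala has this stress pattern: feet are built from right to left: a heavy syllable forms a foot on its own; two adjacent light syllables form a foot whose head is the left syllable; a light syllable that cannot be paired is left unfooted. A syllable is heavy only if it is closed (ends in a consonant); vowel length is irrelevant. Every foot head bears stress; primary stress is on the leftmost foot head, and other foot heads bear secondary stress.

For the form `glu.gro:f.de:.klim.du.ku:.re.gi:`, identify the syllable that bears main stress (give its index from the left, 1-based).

2

Weights: 1 glu L, 2 gro:f H, 3 de: L, 4 klim H, 5 du L, 6 ku: L, 7 re L, 8 gi: L.
Parse right to left (heavy = foot alone; LL = one foot; stranded L unfooted): glu (ˈgro:f) de: (ˈklim) (ˈdu.ku:) (ˈre.gi:).
Foot heads: 2, 4, 5, 7.
Primary stress on the leftmost head = syllable 2.
Primary stress: syllable 2 → glu.ˈgro:f.de:.klim.du.ku:.re.gi:.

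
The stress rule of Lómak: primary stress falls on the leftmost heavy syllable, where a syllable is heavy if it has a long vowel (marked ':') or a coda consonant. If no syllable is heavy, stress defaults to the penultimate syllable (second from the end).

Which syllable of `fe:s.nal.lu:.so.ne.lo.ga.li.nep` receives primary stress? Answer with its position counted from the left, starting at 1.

1

Weights: 1 fe:s H, 2 nal H, 3 lu: H, 4 so L, 5 ne L, 6 lo L, 7 ga L, 8 li L, 9 nep H.
Heavy syllables in the domain: 1, 2, 3, 9. The leftmost is syllable 1 (fe:s).
Primary stress: syllable 1 → ˈfe:s.nal.lu:.so.ne.lo.ga.li.nep.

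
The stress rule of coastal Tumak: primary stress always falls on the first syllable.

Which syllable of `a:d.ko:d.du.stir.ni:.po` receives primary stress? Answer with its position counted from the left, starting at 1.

The word has 6 syllables; the first syllable is syllable 1 (a:d).
Primary stress: syllable 1 → ˈa:d.ko:d.du.stir.ni:.po.

1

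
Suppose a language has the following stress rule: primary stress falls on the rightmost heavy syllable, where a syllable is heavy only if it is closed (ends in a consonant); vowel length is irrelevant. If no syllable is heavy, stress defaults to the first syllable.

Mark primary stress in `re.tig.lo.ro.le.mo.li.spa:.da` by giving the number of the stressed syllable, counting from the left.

Weights: 1 re L, 2 tig H, 3 lo L, 4 ro L, 5 le L, 6 mo L, 7 li L, 8 spa: L, 9 da L.
Heavy syllables in the domain: 2. The rightmost is syllable 2 (tig).
Primary stress: syllable 2 → re.ˈtig.lo.ro.le.mo.li.spa:.da.

2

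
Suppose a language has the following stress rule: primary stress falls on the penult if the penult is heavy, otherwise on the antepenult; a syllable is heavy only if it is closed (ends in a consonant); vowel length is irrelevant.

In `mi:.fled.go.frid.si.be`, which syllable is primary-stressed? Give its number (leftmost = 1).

Weights: 4 frid H, 5 si L, 6 be L.
The penult (syllable 5, si) is light, so stress falls on the antepenult (syllable 4, frid).
Primary stress: syllable 4 → mi:.fled.go.ˈfrid.si.be.

4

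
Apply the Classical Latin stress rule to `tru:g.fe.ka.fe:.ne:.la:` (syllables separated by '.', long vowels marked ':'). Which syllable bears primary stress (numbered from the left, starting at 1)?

Classical Latin: stress the penult if heavy (long vowel or closed), else the antepenult.
Weights: 4 fe: H, 5 ne: H, 6 la: H.
The penult (syllable 5, ne:) is heavy, so it takes stress.
Stress on syllable 5: tru:g.fe.ka.fe:.ˈne:.la:.

5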